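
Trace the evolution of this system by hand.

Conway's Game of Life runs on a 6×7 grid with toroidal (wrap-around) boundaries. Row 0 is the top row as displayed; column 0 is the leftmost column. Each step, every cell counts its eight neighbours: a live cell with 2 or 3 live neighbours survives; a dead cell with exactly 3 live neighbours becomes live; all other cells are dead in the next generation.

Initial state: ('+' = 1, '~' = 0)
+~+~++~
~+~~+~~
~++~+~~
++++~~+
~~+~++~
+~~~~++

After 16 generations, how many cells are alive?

step 0: +~+~++~
~+~~+~~
~++~+~~
++++~~+
~~+~++~
+~~~~++
step 1: +~~++~~
+~~~+~~
~~~~++~
+~~~~~+
~~+~+~~
+~~~~~~
step 2: ++~++~+
~~~~~~+
+~~~++~
~~~++~+
++~~~~+
~+~~+~~
step 3: ~++++~+
~+~+~~~
+~~++~~
~+~++~~
~++++~+
~~~++~~
step 4: ++~~~+~
~+~~~+~
++~~~~~
~+~~~~~
++~~~~~
~~~~~~~
step 5: ++~~~~+
~~+~~~~
+++~~~~
~~+~~~~
++~~~~~
~~~~~~+
step 6: ++~~~~+
~~+~~~+
~~++~~~
~~+~~~~
++~~~~~
~~~~~~+
step 7: ~+~~~++
~~++~~+
~+++~~~
~~++~~~
++~~~~~
~~~~~~+
step 8: ~~+~~++
~~~++++
~+~~+~~
+~~+~~~
+++~~~~
~+~~~++
step 9: ~~++~~~
+~++~~+
+~+~~~+
+~~+~~~
~~+~~~~
~~~~~+~
step 10: ~++++~+
+~~~~~+
~~+~~~~
+~++~~+
~~~~~~~
~~++~~~
step 11: ~+~~+++
+~~~~++
~~++~~~
~+++~~~
~+~~~~~
~+~~+~~
step 12: ~+~~+~~
++++~~~
+~~++~+
~+~+~~~
++~+~~~
~++~+~~
step 13: ~~~~+~~
~~~~~++
~~~~+~+
~+~+~~+
+~~++~~
~~~~+~~
step 14: ~~~~+~~
~~~~+~+
~~~~+~+
~~++~~+
+~++++~
~~~~++~
step 15: ~~~++~~
~~~++~~
+~~~+~+
+++~~~+
~++~~~~
~~~~~~+
step 16: ~~~+++~
~~~~~~~
~~+~+~+
~~++~++
~~+~~~+
~~++~~~

14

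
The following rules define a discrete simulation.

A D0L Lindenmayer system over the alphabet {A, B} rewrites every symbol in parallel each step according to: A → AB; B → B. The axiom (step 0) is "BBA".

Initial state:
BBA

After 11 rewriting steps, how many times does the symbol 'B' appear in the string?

k=0  BBA
k=1  BBAB
k=2  BBABB
k=3  BBABBB
k=4  BBABBBB
k=5  BBABBBBB
k=6  BBABBBBBB
k=7  BBABBBBBBB
k=8  BBABBBBBBBB
k=9  BBABBBBBBBBB
k=10  BBABBBBBBBBBB
k=11  BBABBBBBBBBBBB

13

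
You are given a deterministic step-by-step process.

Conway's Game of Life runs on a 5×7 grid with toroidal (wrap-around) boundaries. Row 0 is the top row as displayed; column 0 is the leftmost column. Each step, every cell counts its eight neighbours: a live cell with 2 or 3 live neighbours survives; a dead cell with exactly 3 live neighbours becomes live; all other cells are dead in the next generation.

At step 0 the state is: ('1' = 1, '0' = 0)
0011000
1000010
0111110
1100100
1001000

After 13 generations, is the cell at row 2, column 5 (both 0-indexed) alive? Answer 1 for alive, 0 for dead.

1

[0] 0011000
1000010
0111110
1100100
1001000
[1] 0111101
0000011
0011010
1000011
1001100
[2] 0110001
1100001
1000000
1110010
0000000
[3] 0110001
0010001
0010000
1100001
0000001
[4] 0110011
1011000
0010001
1100001
0010011
[5] 0000110
1001010
0011001
0110000
0010000
[6] 0001111
0011010
1001101
0100000
0111000
[7] 0100011
1010000
1101111
0100100
1101010
[8] 0000110
0011000
0001111
0000000
0100010
[9] 0011110
0010001
0011110
0000001
0000110
[10] 0010001
0100001
0011111
0000001
0000001
[11] 0000011
0100101
0011101
1001101
1000011
[12] 0000100
0010101
0110001
0110000
0000000
[13] 0001010
1110000
0000010
1110000
0000000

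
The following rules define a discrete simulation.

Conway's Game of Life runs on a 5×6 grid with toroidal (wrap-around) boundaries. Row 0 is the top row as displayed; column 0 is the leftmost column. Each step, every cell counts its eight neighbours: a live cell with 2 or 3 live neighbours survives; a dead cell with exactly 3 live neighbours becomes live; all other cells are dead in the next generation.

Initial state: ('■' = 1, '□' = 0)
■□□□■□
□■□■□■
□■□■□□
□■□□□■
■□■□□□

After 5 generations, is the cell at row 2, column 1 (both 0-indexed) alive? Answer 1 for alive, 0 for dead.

k=0  ■□□□■□
□■□■□■
□■□■□□
□■□□□■
■□■□□□
k=1  ■□■■■□
□■□■□■
□■□□□□
□■□□□□
■□□□□□
k=2  ■□■■■□
□■□■□■
□■□□□□
■■□□□□
■□■■□■
k=3  □□□□□□
□■□■□■
□■□□□□
□□□□□■
□□□□□□
k=4  □□□□□□
■□■□□□
□□■□■□
□□□□□□
□□□□□□
k=5  □□□□□□
□■□■□□
□■□■□□
□□□□□□
□□□□□□

1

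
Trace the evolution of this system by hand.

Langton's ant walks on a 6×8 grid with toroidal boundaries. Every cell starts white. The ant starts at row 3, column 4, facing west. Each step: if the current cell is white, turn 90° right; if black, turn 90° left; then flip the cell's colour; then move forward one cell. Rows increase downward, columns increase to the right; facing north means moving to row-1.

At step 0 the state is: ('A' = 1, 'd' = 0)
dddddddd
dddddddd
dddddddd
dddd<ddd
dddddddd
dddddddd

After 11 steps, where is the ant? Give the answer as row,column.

[0] dddddddd
dddddddd
dddddddd
dddd<ddd
dddddddd
dddddddd
[1] dddddddd
dddddddd
dddd^ddd
ddddAddd
dddddddd
dddddddd
[2] dddddddd
dddddddd
ddddA>dd
ddddAddd
dddddddd
dddddddd
[3] dddddddd
dddddddd
ddddAAdd
ddddAvdd
dddddddd
dddddddd
[4] dddddddd
dddddddd
ddddAAdd
dddd<Add
dddddddd
dddddddd
[5] dddddddd
dddddddd
ddddAAdd
dddddAdd
ddddvddd
dddddddd
[6] dddddddd
dddddddd
ddddAAdd
dddddAdd
ddd<Addd
dddddddd
[7] dddddddd
dddddddd
ddddAAdd
ddd^dAdd
dddAAddd
dddddddd
[8] dddddddd
dddddddd
ddddAAdd
dddA>Add
dddAAddd
dddddddd
[9] dddddddd
dddddddd
ddddAAdd
dddAAAdd
dddAvddd
dddddddd
[10] dddddddd
dddddddd
ddddAAdd
dddAAAdd
dddAd>dd
dddddddd
[11] dddddddd
dddddddd
ddddAAdd
dddAAAdd
dddAdAdd
dddddvdd

5,5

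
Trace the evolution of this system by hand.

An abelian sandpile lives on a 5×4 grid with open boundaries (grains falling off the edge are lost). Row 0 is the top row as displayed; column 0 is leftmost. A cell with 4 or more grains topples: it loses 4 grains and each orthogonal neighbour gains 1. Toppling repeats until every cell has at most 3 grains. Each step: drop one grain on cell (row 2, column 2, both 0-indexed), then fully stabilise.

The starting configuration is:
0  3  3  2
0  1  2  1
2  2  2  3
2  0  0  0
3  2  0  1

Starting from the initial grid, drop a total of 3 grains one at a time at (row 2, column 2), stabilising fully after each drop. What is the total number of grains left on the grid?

t=0: 0  3  3  2
0  1  2  1
2  2  2  3
2  0  0  0
3  2  0  1
t=1: 0  3  3  2
0  1  2  1
2  2  3  3
2  0  0  0
3  2  0  1
t=2: 0  3  3  2
0  1  3  2
2  3  1  0
2  0  1  1
3  2  0  1
t=3: 0  3  3  2
0  1  3  2
2  3  2  0
2  0  1  1
3  2  0  1

31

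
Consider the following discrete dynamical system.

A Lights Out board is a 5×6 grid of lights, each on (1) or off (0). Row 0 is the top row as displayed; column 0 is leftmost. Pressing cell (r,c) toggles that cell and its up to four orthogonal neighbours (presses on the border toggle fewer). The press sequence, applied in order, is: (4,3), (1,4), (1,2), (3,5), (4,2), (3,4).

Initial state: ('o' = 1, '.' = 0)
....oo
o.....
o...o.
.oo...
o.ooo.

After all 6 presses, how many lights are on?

[0] ....oo
o.....
o...o.
.oo...
o.ooo.
[1] ....oo
o.....
o...o.
.ooo..
o.....
[2] .....o
o..ooo
o.....
.ooo..
o.....
[3] ..o..o
ooo.oo
o.o...
.ooo..
o.....
[4] ..o..o
ooo.oo
o.o..o
.ooooo
o....o
[5] ..o..o
ooo.oo
o.o..o
.o.ooo
oooo.o
[6] ..o..o
ooo.oo
o.o.oo
.o....
oooooo

18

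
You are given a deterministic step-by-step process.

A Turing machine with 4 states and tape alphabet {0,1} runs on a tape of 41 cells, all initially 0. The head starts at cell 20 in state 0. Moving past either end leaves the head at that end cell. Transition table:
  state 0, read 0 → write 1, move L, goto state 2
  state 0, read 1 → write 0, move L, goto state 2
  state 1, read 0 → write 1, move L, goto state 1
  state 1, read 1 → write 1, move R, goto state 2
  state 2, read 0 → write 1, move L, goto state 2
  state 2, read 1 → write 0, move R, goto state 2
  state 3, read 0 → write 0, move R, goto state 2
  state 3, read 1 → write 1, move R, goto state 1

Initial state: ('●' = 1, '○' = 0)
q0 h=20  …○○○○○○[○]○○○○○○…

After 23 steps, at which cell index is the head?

[0] q0 h=20  …○○○○○○[○]○○○○○○…
[1] q2 h=19  …○○○○○○[○]●○○○○○…
[2] q2 h=18  …○○○○○○[○]●●○○○○…
[3] q2 h=17  …○○○○○○[○]●●●○○○…
[4] q2 h=16  …○○○○○○[○]●●●●○○…
[5] q2 h=15  …○○○○○○[○]●●●●●○…
[6] q2 h=14  …○○○○○○[○]●●●●●●…
[7] q2 h=13  …○○○○○○[○]●●●●●●…
[8] q2 h=12  …○○○○○○[○]●●●●●●…
[9] q2 h=11  …○○○○○○[○]●●●●●●…
[10] q2 h=10  …○○○○○○[○]●●●●●●…
[11] q2 h= 9  …○○○○○○[○]●●●●●●…
[12] q2 h= 8  …○○○○○○[○]●●●●●●…
[13] q2 h= 7  …○○○○○○[○]●●●●●●…
[14] q2 h= 6  |○○○○○○[○]●●●●●●…
[15] q2 h= 5  |○○○○○[○]●●●●●●…
[16] q2 h= 4  |○○○○[○]●●●●●●…
[17] q2 h= 3  |○○○[○]●●●●●●…
[18] q2 h= 2  |○○[○]●●●●●●…
[19] q2 h= 1  |○[○]●●●●●●…
[20] q2 h= 0  |[○]●●●●●●…
[21] q2 h= 0  |[●]●●●●●●…
[22] q2 h= 1  |○[●]●●●●●●…
[23] q2 h= 2  |○○[●]●●●●●●…

2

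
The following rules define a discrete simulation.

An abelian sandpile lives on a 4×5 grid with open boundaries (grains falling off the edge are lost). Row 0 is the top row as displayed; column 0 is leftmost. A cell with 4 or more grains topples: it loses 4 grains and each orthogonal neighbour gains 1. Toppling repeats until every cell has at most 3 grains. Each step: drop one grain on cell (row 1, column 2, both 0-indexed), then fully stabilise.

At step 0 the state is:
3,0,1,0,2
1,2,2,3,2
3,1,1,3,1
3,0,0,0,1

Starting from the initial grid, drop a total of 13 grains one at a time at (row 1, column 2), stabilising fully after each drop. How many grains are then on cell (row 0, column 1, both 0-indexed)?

2

t=0: 3,0,1,0,2
1,2,2,3,2
3,1,1,3,1
3,0,0,0,1
t=1: 3,0,1,0,2
1,2,3,3,2
3,1,1,3,1
3,0,0,0,1
t=2: 3,0,2,1,2
1,3,1,1,3
3,1,3,0,2
3,0,0,1,1
t=3: 3,0,2,1,2
1,3,2,1,3
3,1,3,0,2
3,0,0,1,1
t=4: 3,0,2,1,2
1,3,3,1,3
3,1,3,0,2
3,0,0,1,1
t=5: 3,1,3,1,2
2,0,2,2,3
3,3,0,1,2
3,0,1,1,1
t=6: 3,1,3,1,2
2,0,3,2,3
3,3,0,1,2
3,0,1,1,1
t=7: 3,2,0,2,2
2,1,1,3,3
3,3,1,1,2
3,0,1,1,1
t=8: 3,2,0,2,2
2,1,2,3,3
3,3,1,1,2
3,0,1,1,1
t=9: 3,2,0,2,2
2,1,3,3,3
3,3,1,1,2
3,0,1,1,1
t=10: 3,2,1,3,3
2,2,1,1,0
3,3,2,2,3
3,0,1,1,1
t=11: 3,2,1,3,3
2,2,2,1,0
3,3,2,2,3
3,0,1,1,1
t=12: 3,2,1,3,3
2,2,3,1,0
3,3,2,2,3
3,0,1,1,1
t=13: 3,2,2,3,3
2,3,0,2,0
3,3,3,2,3
3,0,1,1,1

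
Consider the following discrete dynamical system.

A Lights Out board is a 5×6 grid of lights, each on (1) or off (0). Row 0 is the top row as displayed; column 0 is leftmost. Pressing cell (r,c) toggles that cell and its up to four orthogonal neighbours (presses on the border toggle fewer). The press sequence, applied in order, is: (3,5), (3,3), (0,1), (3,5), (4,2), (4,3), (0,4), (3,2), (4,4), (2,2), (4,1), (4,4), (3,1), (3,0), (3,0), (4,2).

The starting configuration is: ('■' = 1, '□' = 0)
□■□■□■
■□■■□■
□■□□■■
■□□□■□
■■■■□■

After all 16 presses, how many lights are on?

step 0: □■□■□■
■□■■□■
□■□□■■
■□□□■□
■■■■□■
step 1: □■□■□■
■□■■□■
□■□□■□
■□□□□■
■■■■□□
step 2: □■□■□■
■□■■□■
□■□■■□
■□■■■■
■■■□□□
step 3: ■□■■□■
■■■■□■
□■□■■□
■□■■■■
■■■□□□
step 4: ■□■■□■
■■■■□■
□■□■■■
■□■■□□
■■■□□■
step 5: ■□■■□■
■■■■□■
□■□■■■
■□□■□□
■□□■□■
step 6: ■□■■□■
■■■■□■
□■□■■■
■□□□□□
■□■□■■
step 7: ■□■□■□
■■■■■■
□■□■■■
■□□□□□
■□■□■■
step 8: ■□■□■□
■■■■■■
□■■■■■
■■■■□□
■□□□■■
step 9: ■□■□■□
■■■■■■
□■■■■■
■■■■■□
■□□■□□
step 10: ■□■□■□
■■□■■■
□□□□■■
■■□■■□
■□□■□□
step 11: ■□■□■□
■■□■■■
□□□□■■
■□□■■□
□■■■□□
step 12: ■□■□■□
■■□■■■
□□□□■■
■□□■□□
□■■□■■
step 13: ■□■□■□
■■□■■■
□■□□■■
□■■■□□
□□■□■■
step 14: ■□■□■□
■■□■■■
■■□□■■
■□■■□□
■□■□■■
step 15: ■□■□■□
■■□■■■
□■□□■■
□■■■□□
□□■□■■
step 16: ■□■□■□
■■□■■■
□■□□■■
□■□■□□
□■□■■■

17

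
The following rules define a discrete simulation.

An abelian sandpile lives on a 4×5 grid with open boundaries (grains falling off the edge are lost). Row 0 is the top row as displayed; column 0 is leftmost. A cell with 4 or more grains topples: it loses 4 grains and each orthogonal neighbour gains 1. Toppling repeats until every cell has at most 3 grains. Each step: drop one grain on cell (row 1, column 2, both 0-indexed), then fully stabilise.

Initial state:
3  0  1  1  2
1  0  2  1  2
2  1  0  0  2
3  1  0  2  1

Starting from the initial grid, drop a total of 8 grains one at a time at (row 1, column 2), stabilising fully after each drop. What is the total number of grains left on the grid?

t=0: 3  0  1  1  2
1  0  2  1  2
2  1  0  0  2
3  1  0  2  1
t=1: 3  0  1  1  2
1  0  3  1  2
2  1  0  0  2
3  1  0  2  1
t=2: 3  0  2  1  2
1  1  0  2  2
2  1  1  0  2
3  1  0  2  1
t=3: 3  0  2  1  2
1  1  1  2  2
2  1  1  0  2
3  1  0  2  1
t=4: 3  0  2  1  2
1  1  2  2  2
2  1  1  0  2
3  1  0  2  1
t=5: 3  0  2  1  2
1  1  3  2  2
2  1  1  0  2
3  1  0  2  1
t=6: 3  0  3  1  2
1  2  0  3  2
2  1  2  0  2
3  1  0  2  1
t=7: 3  0  3  1  2
1  2  1  3  2
2  1  2  0  2
3  1  0  2  1
t=8: 3  0  3  1  2
1  2  2  3  2
2  1  2  0  2
3  1  0  2  1

33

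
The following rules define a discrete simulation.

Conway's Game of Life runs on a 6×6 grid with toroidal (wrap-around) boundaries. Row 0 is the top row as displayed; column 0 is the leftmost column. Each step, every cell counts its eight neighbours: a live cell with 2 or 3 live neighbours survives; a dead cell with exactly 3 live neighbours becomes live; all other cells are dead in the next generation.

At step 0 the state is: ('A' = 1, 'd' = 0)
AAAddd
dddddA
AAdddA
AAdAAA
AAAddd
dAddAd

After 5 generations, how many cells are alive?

14

k=0  AAAddd
dddddA
AAdddA
AAdAAA
AAAddd
dAddAd
k=1  AAAddA
ddAddA
dAAddd
dddAAd
dddddd
dddAdA
k=2  dAAAdA
dddAdA
dAAdAd
ddAAdd
dddAdd
dAAdAA
k=3  dAdddA
dddddA
dAddAd
dAddAd
dAdddd
dAdddA
k=4  ddddAA
ddddAA
AdddAA
AAAddd
dAAddd
dAAddd
k=5  AddAAA
dddAdd
dddAAd
ddAAdd
dddAdd
AAAAdd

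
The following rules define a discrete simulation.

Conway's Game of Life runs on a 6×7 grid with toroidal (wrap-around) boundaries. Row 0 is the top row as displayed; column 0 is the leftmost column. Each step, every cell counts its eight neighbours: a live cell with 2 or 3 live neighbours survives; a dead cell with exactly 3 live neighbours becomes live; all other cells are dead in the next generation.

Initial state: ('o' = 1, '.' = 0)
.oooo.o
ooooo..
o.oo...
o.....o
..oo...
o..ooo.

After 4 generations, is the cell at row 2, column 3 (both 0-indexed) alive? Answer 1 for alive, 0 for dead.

k=0  .oooo.o
ooooo..
o.oo...
o.....o
..oo...
o..ooo.
k=1  ......o
.....oo
....o..
o.....o
oooo.o.
o....oo
k=2  .......
.....oo
o......
o.ooooo
..o.oo.
..o.oo.
k=3  ....o.o
......o
oo.o...
o.o....
..o....
....oo.
k=4  ....o.o
.....oo
ooo...o
o.oo...
.o.o...
...ooo.

0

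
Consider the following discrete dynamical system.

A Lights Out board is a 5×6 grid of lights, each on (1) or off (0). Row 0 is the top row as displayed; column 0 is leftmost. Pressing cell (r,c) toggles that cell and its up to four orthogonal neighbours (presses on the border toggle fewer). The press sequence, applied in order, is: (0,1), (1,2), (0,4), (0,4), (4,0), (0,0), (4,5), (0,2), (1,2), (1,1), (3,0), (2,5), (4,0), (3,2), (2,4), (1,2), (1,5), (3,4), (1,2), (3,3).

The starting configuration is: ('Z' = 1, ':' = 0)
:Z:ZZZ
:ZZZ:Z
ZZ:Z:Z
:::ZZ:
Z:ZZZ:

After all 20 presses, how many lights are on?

gen 0: :Z:ZZZ
:ZZZ:Z
ZZ:Z:Z
:::ZZ:
Z:ZZZ:
gen 1: Z:ZZZZ
::ZZ:Z
ZZ:Z:Z
:::ZZ:
Z:ZZZ:
gen 2: Z::ZZZ
:Z:::Z
ZZZZ:Z
:::ZZ:
Z:ZZZ:
gen 3: Z:::::
:Z::ZZ
ZZZZ:Z
:::ZZ:
Z:ZZZ:
gen 4: Z::ZZZ
:Z:::Z
ZZZZ:Z
:::ZZ:
Z:ZZZ:
gen 5: Z::ZZZ
:Z:::Z
ZZZZ:Z
Z::ZZ:
:ZZZZ:
gen 6: :Z:ZZZ
ZZ:::Z
ZZZZ:Z
Z::ZZ:
:ZZZZ:
gen 7: :Z:ZZZ
ZZ:::Z
ZZZZ:Z
Z::ZZZ
:ZZZ:Z
gen 8: ::Z:ZZ
ZZZ::Z
ZZZZ:Z
Z::ZZZ
:ZZZ:Z
gen 9: ::::ZZ
Z::Z:Z
ZZ:Z:Z
Z::ZZZ
:ZZZ:Z
gen 10: :Z::ZZ
:ZZZ:Z
Z::Z:Z
Z::ZZZ
:ZZZ:Z
gen 11: :Z::ZZ
:ZZZ:Z
:::Z:Z
:Z:ZZZ
ZZZZ:Z
gen 12: :Z::ZZ
:ZZZ::
:::ZZ:
:Z:ZZ:
ZZZZ:Z
gen 13: :Z::ZZ
:ZZZ::
:::ZZ:
ZZ:ZZ:
::ZZ:Z
gen 14: :Z::ZZ
:ZZZ::
::ZZZ:
Z:Z:Z:
:::Z:Z
gen 15: :Z::ZZ
:ZZZZ:
::Z::Z
Z:Z:::
:::Z:Z
gen 16: :ZZ:ZZ
::::Z:
:::::Z
Z:Z:::
:::Z:Z
gen 17: :ZZ:Z:
:::::Z
::::::
Z:Z:::
:::Z:Z
gen 18: :ZZ:Z:
:::::Z
::::Z:
Z:ZZZZ
:::ZZZ
gen 19: :Z::Z:
:ZZZ:Z
::Z:Z:
Z:ZZZZ
:::ZZZ
gen 20: :Z::Z:
:ZZZ:Z
::ZZZ:
Z::::Z
::::ZZ

13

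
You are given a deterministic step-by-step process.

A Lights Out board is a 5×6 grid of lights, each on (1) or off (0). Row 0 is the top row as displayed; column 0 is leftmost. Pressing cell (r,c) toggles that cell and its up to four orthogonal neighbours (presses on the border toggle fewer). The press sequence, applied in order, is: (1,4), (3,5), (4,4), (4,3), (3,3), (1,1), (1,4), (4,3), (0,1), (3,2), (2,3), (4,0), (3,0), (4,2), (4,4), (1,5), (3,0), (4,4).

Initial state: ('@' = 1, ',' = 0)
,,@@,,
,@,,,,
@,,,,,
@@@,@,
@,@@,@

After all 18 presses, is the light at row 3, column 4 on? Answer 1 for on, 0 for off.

0) ,,@@,,
,@,,,,
@,,,,,
@@@,@,
@,@@,@
1) ,,@@@,
,@,@@@
@,,,@,
@@@,@,
@,@@,@
2) ,,@@@,
,@,@@@
@,,,@@
@@@,,@
@,@@,,
3) ,,@@@,
,@,@@@
@,,,@@
@@@,@@
@,@,@@
4) ,,@@@,
,@,@@@
@,,,@@
@@@@@@
@,,@,@
5) ,,@@@,
,@,@@@
@,,@@@
@@,,,@
@,,,,@
6) ,@@@@,
@,@@@@
@@,@@@
@@,,,@
@,,,,@
7) ,@@@,,
@,@,,,
@@,@,@
@@,,,@
@,,,,@
8) ,@@@,,
@,@,,,
@@,@,@
@@,@,@
@,@@@@
9) @,,@,,
@@@,,,
@@,@,@
@@,@,@
@,@@@@
10) @,,@,,
@@@,,,
@@@@,@
@,@,,@
@,,@@@
11) @,,@,,
@@@@,,
@@,,@@
@,@@,@
@,,@@@
12) @,,@,,
@@@@,,
@@,,@@
,,@@,@
,@,@@@
13) @,,@,,
@@@@,,
,@,,@@
@@@@,@
@@,@@@
14) @,,@,,
@@@@,,
,@,,@@
@@,@,@
@,@,@@
15) @,,@,,
@@@@,,
,@,,@@
@@,@@@
@,@@,,
16) @,,@,@
@@@@@@
,@,,@,
@@,@@@
@,@@,,
17) @,,@,@
@@@@@@
@@,,@,
,,,@@@
,,@@,,
18) @,,@,@
@@@@@@
@@,,@,
,,,@,@
,,@,@@

0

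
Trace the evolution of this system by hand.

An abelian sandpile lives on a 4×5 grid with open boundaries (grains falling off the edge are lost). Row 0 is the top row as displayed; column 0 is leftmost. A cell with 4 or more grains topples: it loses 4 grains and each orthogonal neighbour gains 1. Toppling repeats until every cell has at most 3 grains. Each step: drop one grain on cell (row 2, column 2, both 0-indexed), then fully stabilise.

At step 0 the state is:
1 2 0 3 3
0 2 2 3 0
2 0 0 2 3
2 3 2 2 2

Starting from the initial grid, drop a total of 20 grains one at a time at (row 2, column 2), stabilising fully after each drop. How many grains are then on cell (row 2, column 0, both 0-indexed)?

2

[0] 1 2 0 3 3
0 2 2 3 0
2 0 0 2 3
2 3 2 2 2
[1] 1 2 0 3 3
0 2 2 3 0
2 0 1 2 3
2 3 2 2 2
[2] 1 2 0 3 3
0 2 2 3 0
2 0 2 2 3
2 3 2 2 2
[3] 1 2 0 3 3
0 2 2 3 0
2 0 3 2 3
2 3 2 2 2
[4] 1 2 0 3 3
0 2 3 3 0
2 1 0 3 3
2 3 3 2 2
[5] 1 2 0 3 3
0 2 3 3 0
2 1 1 3 3
2 3 3 2 2
[6] 1 2 0 3 3
0 2 3 3 0
2 1 2 3 3
2 3 3 2 2
[7] 1 2 0 3 3
0 2 3 3 0
2 1 3 3 3
2 3 3 2 2
[8] 1 2 2 1 0
0 3 1 2 3
2 3 3 3 1
3 0 2 1 0
[9] 1 3 2 1 0
1 0 3 3 3
3 1 2 0 2
3 1 3 2 0
[10] 1 3 2 1 0
1 0 3 3 3
3 1 3 0 2
3 1 3 2 0
[11] 1 3 3 2 1
1 1 1 1 0
3 2 2 2 3
3 2 0 3 0
[12] 1 3 3 2 1
1 1 1 1 0
3 2 3 2 3
3 2 0 3 0
[13] 1 3 3 2 1
1 1 2 1 0
3 3 0 3 3
3 2 1 3 0
[14] 1 3 3 2 1
1 1 2 1 0
3 3 1 3 3
3 2 1 3 0
[15] 1 3 3 2 1
1 1 2 1 0
3 3 2 3 3
3 2 1 3 0
[16] 1 3 3 2 1
1 1 2 1 0
3 3 3 3 3
3 2 1 3 0
[17] 1 3 3 2 1
2 2 3 2 1
1 2 3 2 0
1 1 0 1 2
[18] 2 1 1 3 1
3 1 2 3 1
2 0 2 3 0
1 2 1 1 2
[19] 2 1 1 3 1
3 1 2 3 1
2 0 3 3 0
1 2 1 1 2
[20] 2 1 3 0 2
3 2 0 2 2
2 1 2 1 1
1 2 2 2 2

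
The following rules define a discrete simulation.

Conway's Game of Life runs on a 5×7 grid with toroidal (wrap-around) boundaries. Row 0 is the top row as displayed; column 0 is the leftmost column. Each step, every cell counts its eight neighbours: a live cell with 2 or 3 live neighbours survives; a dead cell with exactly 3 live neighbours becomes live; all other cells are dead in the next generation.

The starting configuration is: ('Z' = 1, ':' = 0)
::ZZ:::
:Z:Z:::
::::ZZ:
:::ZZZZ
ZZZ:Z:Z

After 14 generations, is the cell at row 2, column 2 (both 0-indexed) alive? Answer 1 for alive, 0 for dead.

t=0: ::ZZ:::
:Z:Z:::
::::ZZ:
:::ZZZZ
ZZZ:Z:Z
t=1: ::::Z::
:::Z:::
::Z:::Z
:ZZ::::
ZZ::::Z
t=2: Z::::::
:::Z:::
:ZZZ:::
::Z:::Z
ZZZ::::
t=3: Z:Z::::
:Z:Z:::
:Z:Z:::
:::::::
Z:Z:::Z
t=4: Z:ZZ::Z
ZZ:Z:::
:::::::
ZZZ::::
Z:::::Z
t=5: ::ZZ:::
ZZ:Z::Z
:::::::
ZZ::::Z
:::Z:::
t=6: ZZ:ZZ::
ZZ:Z:::
::Z::::
Z::::::
ZZ:Z:::
t=7: :::ZZ:Z
Z::ZZ::
Z:Z::::
Z:Z::::
:::ZZ:Z
t=8: Z:Z:::Z
ZZZ:ZZZ
Z:Z:::Z
Z:Z:::Z
Z:Z:Z:Z
t=9: ::Z:Z::
::Z::::
::Z::::
::Z::::
::Z::::
t=10: :ZZ::::
:ZZ::::
:ZZZ:::
:ZZZ:::
:ZZ::::
t=11: Z::Z:::
Z::::::
Z::::::
Z::::::
Z::::::
t=12: ZZ::::Z
ZZ::::Z
ZZ::::Z
ZZ::::Z
ZZ::::Z
t=13: ::Z::Z:
::Z::Z:
::Z::Z:
::Z::Z:
::Z::Z:
t=14: :ZZZZZZ
:ZZZZZZ
:ZZZZZZ
:ZZZZZZ
:ZZZZZZ

1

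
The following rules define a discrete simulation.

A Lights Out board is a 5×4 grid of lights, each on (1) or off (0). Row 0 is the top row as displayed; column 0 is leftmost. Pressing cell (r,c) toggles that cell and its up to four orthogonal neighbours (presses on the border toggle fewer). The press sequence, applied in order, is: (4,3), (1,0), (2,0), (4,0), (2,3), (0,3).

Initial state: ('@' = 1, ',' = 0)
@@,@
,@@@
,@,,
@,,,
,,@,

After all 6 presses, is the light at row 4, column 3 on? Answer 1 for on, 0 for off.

[0] @@,@
,@@@
,@,,
@,,,
,,@,
[1] @@,@
,@@@
,@,,
@,,@
,,,@
[2] ,@,@
@,@@
@@,,
@,,@
,,,@
[3] ,@,@
,,@@
,,,,
,,,@
,,,@
[4] ,@,@
,,@@
,,,,
@,,@
@@,@
[5] ,@,@
,,@,
,,@@
@,,,
@@,@
[6] ,@@,
,,@@
,,@@
@,,,
@@,@

1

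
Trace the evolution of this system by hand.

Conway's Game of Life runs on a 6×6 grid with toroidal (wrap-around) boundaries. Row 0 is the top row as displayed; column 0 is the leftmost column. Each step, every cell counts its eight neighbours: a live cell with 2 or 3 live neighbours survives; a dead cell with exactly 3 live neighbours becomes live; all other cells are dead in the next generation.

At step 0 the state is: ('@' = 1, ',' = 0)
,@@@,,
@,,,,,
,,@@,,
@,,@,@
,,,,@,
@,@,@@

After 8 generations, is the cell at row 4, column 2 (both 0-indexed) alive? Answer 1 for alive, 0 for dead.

[0] ,@@@,,
@,,,,,
,,@@,,
@,,@,@
,,,,@,
@,@,@@
[1] ,,@@@,
,,,,,,
@@@@@@
,,@@,@
,@,,,,
@,@,@@
[2] ,@@,@,
@,,,,,
@@,,,@
,,,,,@
,@,,,,
@,@,@@
[3] ,,@,@,
,,@,,,
,@,,,@
,@,,,@
,@,,@,
@,@,@@
[4] ,,@,@,
,@@@,,
,@@,,,
,@@,@@
,@@@@,
@,@,@,
[5] ,,,,@@
,,,,,,
,,,,@,
,,,,@@
,,,,,,
,,,,@,
[6] ,,,,@@
,,,,@@
,,,,@@
,,,,@@
,,,,@@
,,,,@@
[7] @,,@,,
@,,@,,
@,,@,,
@,,@,,
@,,@,,
@,,@,,
[8] @@@@@@
@@@@@@
@@@@@@
@@@@@@
@@@@@@
@@@@@@

1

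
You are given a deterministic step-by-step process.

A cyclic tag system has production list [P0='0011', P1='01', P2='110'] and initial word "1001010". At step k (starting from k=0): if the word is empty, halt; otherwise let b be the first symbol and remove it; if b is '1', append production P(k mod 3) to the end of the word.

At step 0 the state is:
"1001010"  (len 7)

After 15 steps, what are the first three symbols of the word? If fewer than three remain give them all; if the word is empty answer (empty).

110

t=0: "1001010"  (len 7)
t=1: "0010100011"  (len 10)
t=2: "010100011"  (len 9)
t=3: "10100011"  (len 8)
t=4: "01000110011"  (len 11)
t=5: "1000110011"  (len 10)
t=6: "000110011110"  (len 12)
t=7: "00110011110"  (len 11)
t=8: "0110011110"  (len 10)
t=9: "110011110"  (len 9)
t=10: "100111100011"  (len 12)
t=11: "0011110001101"  (len 13)
t=12: "011110001101"  (len 12)
t=13: "11110001101"  (len 11)
t=14: "111000110101"  (len 12)
t=15: "11000110101110"  (len 14)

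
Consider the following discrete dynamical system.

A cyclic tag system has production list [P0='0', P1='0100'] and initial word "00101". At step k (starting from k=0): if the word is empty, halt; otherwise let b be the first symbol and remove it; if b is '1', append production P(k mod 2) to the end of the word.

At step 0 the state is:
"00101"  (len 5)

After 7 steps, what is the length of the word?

step 0: "00101"  (len 5)
step 1: "0101"  (len 4)
step 2: "101"  (len 3)
step 3: "010"  (len 3)
step 4: "10"  (len 2)
step 5: "00"  (len 2)
step 6: "0"  (len 1)
step 7: (halted — word empty)

0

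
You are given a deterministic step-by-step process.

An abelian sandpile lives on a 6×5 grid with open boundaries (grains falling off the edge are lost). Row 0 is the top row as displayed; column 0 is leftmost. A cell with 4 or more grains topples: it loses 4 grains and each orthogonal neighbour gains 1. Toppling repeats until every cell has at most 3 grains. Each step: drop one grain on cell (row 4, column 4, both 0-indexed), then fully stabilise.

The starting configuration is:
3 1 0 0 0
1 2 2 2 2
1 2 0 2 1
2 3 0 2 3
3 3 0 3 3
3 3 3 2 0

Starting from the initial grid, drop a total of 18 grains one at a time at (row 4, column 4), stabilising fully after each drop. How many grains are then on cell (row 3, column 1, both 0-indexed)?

1

[0] 3 1 0 0 0
1 2 2 2 2
1 2 0 2 1
2 3 0 2 3
3 3 0 3 3
3 3 3 2 0
[1] 3 1 0 0 0
1 2 2 2 2
1 2 0 3 2
2 3 1 0 1
3 3 1 1 2
3 3 3 3 1
[2] 3 1 0 0 0
1 2 2 2 2
1 2 0 3 2
2 3 1 0 1
3 3 1 1 3
3 3 3 3 1
[3] 3 1 0 0 0
1 2 2 2 2
1 2 0 3 2
2 3 1 0 2
3 3 1 2 0
3 3 3 3 2
[4] 3 1 0 0 0
1 2 2 2 2
1 2 0 3 2
2 3 1 0 2
3 3 1 2 1
3 3 3 3 2
[5] 3 1 0 0 0
1 2 2 2 2
1 2 0 3 2
2 3 1 0 2
3 3 1 2 2
3 3 3 3 2
[6] 3 1 0 0 0
1 2 2 2 2
1 2 0 3 2
2 3 1 0 2
3 3 1 2 3
3 3 3 3 2
[7] 3 1 0 0 0
1 2 2 2 2
1 2 0 3 2
2 3 1 0 3
3 3 1 3 0
3 3 3 3 3
[8] 3 1 0 0 0
1 2 2 2 2
1 2 0 3 2
2 3 1 0 3
3 3 1 3 1
3 3 3 3 3
[9] 3 1 0 0 0
1 2 2 2 2
1 2 0 3 2
2 3 1 0 3
3 3 1 3 2
3 3 3 3 3
[10] 3 1 0 0 0
1 2 2 2 2
1 2 0 3 2
2 3 1 0 3
3 3 1 3 3
3 3 3 3 3
[11] 3 1 0 0 0
1 2 2 2 2
2 3 0 3 3
0 1 3 2 0
2 3 0 2 3
1 2 2 2 1
[12] 3 1 0 0 0
1 2 2 2 2
2 3 0 3 3
0 1 3 2 1
2 3 0 3 0
1 2 2 2 2
[13] 3 1 0 0 0
1 2 2 2 2
2 3 0 3 3
0 1 3 2 1
2 3 0 3 1
1 2 2 2 2
[14] 3 1 0 0 0
1 2 2 2 2
2 3 0 3 3
0 1 3 2 1
2 3 0 3 2
1 2 2 2 2
[15] 3 1 0 0 0
1 2 2 2 2
2 3 0 3 3
0 1 3 2 1
2 3 0 3 3
1 2 2 2 2
[16] 3 1 0 0 0
1 2 2 2 2
2 3 0 3 3
0 1 3 3 2
2 3 1 0 1
1 2 2 3 3
[17] 3 1 0 0 0
1 2 2 2 2
2 3 0 3 3
0 1 3 3 2
2 3 1 0 2
1 2 2 3 3
[18] 3 1 0 0 0
1 2 2 2 2
2 3 0 3 3
0 1 3 3 2
2 3 1 0 3
1 2 2 3 3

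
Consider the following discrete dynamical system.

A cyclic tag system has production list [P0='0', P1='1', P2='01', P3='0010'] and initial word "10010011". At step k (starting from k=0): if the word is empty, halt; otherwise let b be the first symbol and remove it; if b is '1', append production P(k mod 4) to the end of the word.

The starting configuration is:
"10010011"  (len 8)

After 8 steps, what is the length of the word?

11

k=0  "10010011"  (len 8)
k=1  "00100110"  (len 8)
k=2  "0100110"  (len 7)
k=3  "100110"  (len 6)
k=4  "001100010"  (len 9)
k=5  "01100010"  (len 8)
k=6  "1100010"  (len 7)
k=7  "10001001"  (len 8)
k=8  "00010010010"  (len 11)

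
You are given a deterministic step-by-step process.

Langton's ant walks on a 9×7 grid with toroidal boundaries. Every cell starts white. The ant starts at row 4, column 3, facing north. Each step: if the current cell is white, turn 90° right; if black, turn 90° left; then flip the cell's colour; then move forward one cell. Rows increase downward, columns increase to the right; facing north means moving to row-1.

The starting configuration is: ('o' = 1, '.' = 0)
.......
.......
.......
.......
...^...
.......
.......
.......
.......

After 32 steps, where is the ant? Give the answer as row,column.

6,1

k=0  .......
.......
.......
.......
...^...
.......
.......
.......
.......
k=1  .......
.......
.......
.......
...o>..
.......
.......
.......
.......
k=2  .......
.......
.......
.......
...oo..
....v..
.......
.......
.......
k=3  .......
.......
.......
.......
...oo..
...<o..
.......
.......
.......
k=4  .......
.......
.......
.......
...^o..
...oo..
.......
.......
.......
k=5  .......
.......
.......
.......
..<.o..
...oo..
.......
.......
.......
k=6  .......
.......
.......
..^....
..o.o..
...oo..
.......
.......
.......
k=7  .......
.......
.......
..o>...
..o.o..
...oo..
.......
.......
.......
k=8  .......
.......
.......
..oo...
..ovo..
...oo..
.......
.......
.......
k=9  .......
.......
.......
..oo...
..<oo..
...oo..
.......
.......
.......
k=10  .......
.......
.......
..oo...
...oo..
..voo..
.......
.......
.......
k=11  .......
.......
.......
..oo...
...oo..
.<ooo..
.......
.......
.......
k=12  .......
.......
.......
..oo...
.^.oo..
.oooo..
.......
.......
.......
k=13  .......
.......
.......
..oo...
.o>oo..
.oooo..
.......
.......
.......
k=14  .......
.......
.......
..oo...
.oooo..
.ovoo..
.......
.......
.......
k=15  .......
.......
.......
..oo...
.oooo..
.o.>o..
.......
.......
.......
k=16  .......
.......
.......
..oo...
.oo^o..
.o..o..
.......
.......
.......
k=17  .......
.......
.......
..oo...
.o<.o..
.o..o..
.......
.......
.......
k=18  .......
.......
.......
..oo...
.o..o..
.ov.o..
.......
.......
.......
k=19  .......
.......
.......
..oo...
.o..o..
.<o.o..
.......
.......
.......
k=20  .......
.......
.......
..oo...
.o..o..
..o.o..
.v.....
.......
.......
k=21  .......
.......
.......
..oo...
.o..o..
..o.o..
<o.....
.......
.......
k=22  .......
.......
.......
..oo...
.o..o..
^.o.o..
oo.....
.......
.......
k=23  .......
.......
.......
..oo...
.o..o..
o>o.o..
oo.....
.......
.......
k=24  .......
.......
.......
..oo...
.o..o..
ooo.o..
ov.....
.......
.......
k=25  .......
.......
.......
..oo...
.o..o..
ooo.o..
o.>....
.......
.......
k=26  .......
.......
.......
..oo...
.o..o..
ooo.o..
o.o....
..v....
.......
k=27  .......
.......
.......
..oo...
.o..o..
ooo.o..
o.o....
.<o....
.......
k=28  .......
.......
.......
..oo...
.o..o..
ooo.o..
o^o....
.oo....
.......
k=29  .......
.......
.......
..oo...
.o..o..
ooo.o..
oo>....
.oo....
.......
k=30  .......
.......
.......
..oo...
.o..o..
oo^.o..
oo.....
.oo....
.......
k=31  .......
.......
.......
..oo...
.o..o..
o<..o..
oo.....
.oo....
.......
k=32  .......
.......
.......
..oo...
.o..o..
o...o..
ov.....
.oo....
.......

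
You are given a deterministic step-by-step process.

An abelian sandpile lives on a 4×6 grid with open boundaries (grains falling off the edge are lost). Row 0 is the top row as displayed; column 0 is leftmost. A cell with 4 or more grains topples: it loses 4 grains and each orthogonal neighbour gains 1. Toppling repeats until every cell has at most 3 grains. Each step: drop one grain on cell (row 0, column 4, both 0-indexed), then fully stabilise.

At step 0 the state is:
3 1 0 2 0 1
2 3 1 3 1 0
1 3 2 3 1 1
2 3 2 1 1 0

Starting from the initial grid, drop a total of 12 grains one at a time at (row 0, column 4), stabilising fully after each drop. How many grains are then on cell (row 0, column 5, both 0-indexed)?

[0] 3 1 0 2 0 1
2 3 1 3 1 0
1 3 2 3 1 1
2 3 2 1 1 0
[1] 3 1 0 2 1 1
2 3 1 3 1 0
1 3 2 3 1 1
2 3 2 1 1 0
[2] 3 1 0 2 2 1
2 3 1 3 1 0
1 3 2 3 1 1
2 3 2 1 1 0
[3] 3 1 0 2 3 1
2 3 1 3 1 0
1 3 2 3 1 1
2 3 2 1 1 0
[4] 3 1 0 3 0 2
2 3 1 3 2 0
1 3 2 3 1 1
2 3 2 1 1 0
[5] 3 1 0 3 1 2
2 3 1 3 2 0
1 3 2 3 1 1
2 3 2 1 1 0
[6] 3 1 0 3 2 2
2 3 1 3 2 0
1 3 2 3 1 1
2 3 2 1 1 0
[7] 3 1 0 3 3 2
2 3 1 3 2 0
1 3 2 3 1 1
2 3 2 1 1 0
[8] 3 1 1 1 2 3
2 3 2 2 0 1
1 3 3 0 3 1
2 3 2 2 1 0
[9] 3 1 1 1 3 3
2 3 2 2 0 1
1 3 3 0 3 1
2 3 2 2 1 0
[10] 3 1 1 2 1 0
2 3 2 2 1 2
1 3 3 0 3 1
2 3 2 2 1 0
[11] 3 1 1 2 2 0
2 3 2 2 1 2
1 3 3 0 3 1
2 3 2 2 1 0
[12] 3 1 1 2 3 0
2 3 2 2 1 2
1 3 3 0 3 1
2 3 2 2 1 0

0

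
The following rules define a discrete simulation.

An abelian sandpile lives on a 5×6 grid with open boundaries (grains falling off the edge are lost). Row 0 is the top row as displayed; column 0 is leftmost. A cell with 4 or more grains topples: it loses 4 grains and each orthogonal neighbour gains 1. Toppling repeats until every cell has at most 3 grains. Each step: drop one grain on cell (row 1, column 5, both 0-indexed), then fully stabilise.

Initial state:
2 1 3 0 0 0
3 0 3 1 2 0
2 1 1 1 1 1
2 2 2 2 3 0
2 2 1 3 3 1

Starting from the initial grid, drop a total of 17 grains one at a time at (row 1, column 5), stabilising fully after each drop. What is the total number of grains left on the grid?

54

gen 0: 2 1 3 0 0 0
3 0 3 1 2 0
2 1 1 1 1 1
2 2 2 2 3 0
2 2 1 3 3 1
gen 1: 2 1 3 0 0 0
3 0 3 1 2 1
2 1 1 1 1 1
2 2 2 2 3 0
2 2 1 3 3 1
gen 2: 2 1 3 0 0 0
3 0 3 1 2 2
2 1 1 1 1 1
2 2 2 2 3 0
2 2 1 3 3 1
gen 3: 2 1 3 0 0 0
3 0 3 1 2 3
2 1 1 1 1 1
2 2 2 2 3 0
2 2 1 3 3 1
gen 4: 2 1 3 0 0 1
3 0 3 1 3 0
2 1 1 1 1 2
2 2 2 2 3 0
2 2 1 3 3 1
gen 5: 2 1 3 0 0 1
3 0 3 1 3 1
2 1 1 1 1 2
2 2 2 2 3 0
2 2 1 3 3 1
gen 6: 2 1 3 0 0 1
3 0 3 1 3 2
2 1 1 1 1 2
2 2 2 2 3 0
2 2 1 3 3 1
gen 7: 2 1 3 0 0 1
3 0 3 1 3 3
2 1 1 1 1 2
2 2 2 2 3 0
2 2 1 3 3 1
gen 8: 2 1 3 0 1 2
3 0 3 2 0 1
2 1 1 1 2 3
2 2 2 2 3 0
2 2 1 3 3 1
gen 9: 2 1 3 0 1 2
3 0 3 2 0 2
2 1 1 1 2 3
2 2 2 2 3 0
2 2 1 3 3 1
gen 10: 2 1 3 0 1 2
3 0 3 2 0 3
2 1 1 1 2 3
2 2 2 2 3 0
2 2 1 3 3 1
gen 11: 2 1 3 0 1 3
3 0 3 2 1 1
2 1 1 1 3 0
2 2 2 2 3 1
2 2 1 3 3 1
gen 12: 2 1 3 0 1 3
3 0 3 2 1 2
2 1 1 1 3 0
2 2 2 2 3 1
2 2 1 3 3 1
gen 13: 2 1 3 0 1 3
3 0 3 2 1 3
2 1 1 1 3 0
2 2 2 2 3 1
2 2 1 3 3 1
gen 14: 2 1 3 0 2 0
3 0 3 2 2 1
2 1 1 1 3 1
2 2 2 2 3 1
2 2 1 3 3 1
gen 15: 2 1 3 0 2 0
3 0 3 2 2 2
2 1 1 1 3 1
2 2 2 2 3 1
2 2 1 3 3 1
gen 16: 2 1 3 0 2 0
3 0 3 2 2 3
2 1 1 1 3 1
2 2 2 2 3 1
2 2 1 3 3 1
gen 17: 2 1 3 0 2 1
3 0 3 2 3 0
2 1 1 1 3 2
2 2 2 2 3 1
2 2 1 3 3 1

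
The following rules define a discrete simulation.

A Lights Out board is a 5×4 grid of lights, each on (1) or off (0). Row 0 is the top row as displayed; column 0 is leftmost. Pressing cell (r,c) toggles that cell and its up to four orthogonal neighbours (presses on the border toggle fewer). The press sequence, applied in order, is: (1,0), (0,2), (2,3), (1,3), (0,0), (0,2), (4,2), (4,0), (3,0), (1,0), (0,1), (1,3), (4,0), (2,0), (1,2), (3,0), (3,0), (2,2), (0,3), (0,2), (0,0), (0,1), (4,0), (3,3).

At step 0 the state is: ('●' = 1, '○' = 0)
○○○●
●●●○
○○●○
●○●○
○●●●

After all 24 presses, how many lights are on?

t=0: ○○○●
●●●○
○○●○
●○●○
○●●●
t=1: ●○○●
○○●○
●○●○
●○●○
○●●●
t=2: ●●●○
○○○○
●○●○
●○●○
○●●●
t=3: ●●●○
○○○●
●○○●
●○●●
○●●●
t=4: ●●●●
○○●○
●○○○
●○●●
○●●●
t=5: ○○●●
●○●○
●○○○
●○●●
○●●●
t=6: ○●○○
●○○○
●○○○
●○●●
○●●●
t=7: ○●○○
●○○○
●○○○
●○○●
○○○○
t=8: ○●○○
●○○○
●○○○
○○○●
●●○○
t=9: ○●○○
●○○○
○○○○
●●○●
○●○○
t=10: ●●○○
○●○○
●○○○
●●○●
○●○○
t=11: ○○●○
○○○○
●○○○
●●○●
○●○○
t=12: ○○●●
○○●●
●○○●
●●○●
○●○○
t=13: ○○●●
○○●●
●○○●
○●○●
●○○○
t=14: ○○●●
●○●●
○●○●
●●○●
●○○○
t=15: ○○○●
●●○○
○●●●
●●○●
●○○○
t=16: ○○○●
●●○○
●●●●
○○○●
○○○○
t=17: ○○○●
●●○○
○●●●
●●○●
●○○○
t=18: ○○○●
●●●○
○○○○
●●●●
●○○○
t=19: ○○●○
●●●●
○○○○
●●●●
●○○○
t=20: ○●○●
●●○●
○○○○
●●●●
●○○○
t=21: ●○○●
○●○●
○○○○
●●●●
●○○○
t=22: ○●●●
○○○●
○○○○
●●●●
●○○○
t=23: ○●●●
○○○●
○○○○
○●●●
○●○○
t=24: ○●●●
○○○●
○○○●
○●○○
○●○●

8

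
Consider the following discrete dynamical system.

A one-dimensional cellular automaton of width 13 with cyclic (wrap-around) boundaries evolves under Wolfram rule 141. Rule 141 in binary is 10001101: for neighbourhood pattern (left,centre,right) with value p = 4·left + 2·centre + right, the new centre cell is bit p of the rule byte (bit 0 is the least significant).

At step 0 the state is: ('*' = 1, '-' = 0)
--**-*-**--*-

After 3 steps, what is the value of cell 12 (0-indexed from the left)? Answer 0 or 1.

[0] --**-*-**--*-
[1] *-*--*-*---*-
[2] *-*--*-*-*-*-
[3] *-*--*-*-*-*-

0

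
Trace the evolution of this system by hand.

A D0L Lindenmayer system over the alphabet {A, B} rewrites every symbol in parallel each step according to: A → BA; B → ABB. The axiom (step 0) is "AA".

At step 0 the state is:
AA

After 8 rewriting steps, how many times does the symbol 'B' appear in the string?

1974

0) AA
1) BABA
2) ABBBAABBBA
3) BAABBABBABBBABAABBABBABBBA
4) ABBBABAABBABBBAABBABBBAABBABBABBBAABBBABAABBABBBAABBABBBAABBABBABBBA
5) BAABBABBABBBAABBBABAABBABBBAABBABBABBBABAABBABBBAABBABBABB…ABBABBBABAABBABBBAABBABBABBBABAABBABBBAABBABBBAABBABBABBBA  (len 178)
6) ABBBABAABBABBBAABBABBBAABBABBABBBABAABBABBABBBAABBBABAABBA…ABBABBBABAABBABBBAABBABBABBBABAABBABBBAABBABBBAABBABBABBBA  (len 466)
7) BAABBABBABBBAABBBABAABBABBBAABBABBABBBABAABBABBBAABBABBABB…ABBABBBABAABBABBBAABBABBABBBABAABBABBBAABBABBBAABBABBABBBA  (len 1220)
8) ABBBABAABBABBBAABBABBBAABBABBABBBABAABBABBABBBAABBBABAABBA…ABBABBBABAABBABBBAABBABBABBBABAABBABBBAABBABBBAABBABBABBBA  (len 3194)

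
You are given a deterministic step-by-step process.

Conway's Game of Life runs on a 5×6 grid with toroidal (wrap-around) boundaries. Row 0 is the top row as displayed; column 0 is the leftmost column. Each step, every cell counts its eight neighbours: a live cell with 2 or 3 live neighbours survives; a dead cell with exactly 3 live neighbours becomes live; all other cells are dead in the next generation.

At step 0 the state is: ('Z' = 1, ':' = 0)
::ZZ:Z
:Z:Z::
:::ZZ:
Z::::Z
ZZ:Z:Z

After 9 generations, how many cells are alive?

9

k=0  ::ZZ:Z
:Z:Z::
:::ZZ:
Z::::Z
ZZ:Z:Z
k=1  :::Z:Z
::::::
Z:ZZZZ
:ZZZ::
:Z:Z::
k=2  ::Z:Z:
Z:Z:::
Z:::ZZ
:::::Z
ZZ:Z::
k=3  Z:Z::Z
Z:::Z:
ZZ::Z:
:Z::::
ZZZZZZ
k=4  ::Z:::
:::ZZ:
ZZ::::
::::::
:::ZZ:
k=5  ::Z:::
:ZZZ::
::::::
::::::
:::Z::
k=6  :Z::::
:ZZZ::
::Z:::
::::::
::::::
k=7  :Z::::
:Z:Z::
:ZZZ::
::::::
::::::
k=8  ::Z:::
ZZ:Z::
:Z:Z::
::Z:::
::::::
k=9  :ZZ:::
ZZ:Z::
ZZ:Z::
::Z:::
::::::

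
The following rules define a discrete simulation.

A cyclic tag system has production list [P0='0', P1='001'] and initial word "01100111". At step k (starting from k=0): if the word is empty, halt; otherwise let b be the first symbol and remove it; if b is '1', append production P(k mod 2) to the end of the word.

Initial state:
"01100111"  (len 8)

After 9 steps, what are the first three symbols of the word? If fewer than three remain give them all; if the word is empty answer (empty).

gen 0: "01100111"  (len 8)
gen 1: "1100111"  (len 7)
gen 2: "100111001"  (len 9)
gen 3: "001110010"  (len 9)
gen 4: "01110010"  (len 8)
gen 5: "1110010"  (len 7)
gen 6: "110010001"  (len 9)
gen 7: "100100010"  (len 9)
gen 8: "00100010001"  (len 11)
gen 9: "0100010001"  (len 10)

010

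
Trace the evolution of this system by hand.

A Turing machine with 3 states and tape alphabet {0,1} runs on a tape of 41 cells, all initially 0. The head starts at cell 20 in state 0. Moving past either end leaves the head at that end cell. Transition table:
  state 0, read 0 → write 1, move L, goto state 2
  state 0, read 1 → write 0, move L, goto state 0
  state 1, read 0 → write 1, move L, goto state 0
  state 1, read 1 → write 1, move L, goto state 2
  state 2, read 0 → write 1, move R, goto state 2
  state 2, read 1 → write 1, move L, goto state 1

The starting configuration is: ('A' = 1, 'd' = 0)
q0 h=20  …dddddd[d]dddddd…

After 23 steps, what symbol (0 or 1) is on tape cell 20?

1

k=0  q0 h=20  …dddddd[d]dddddd…
k=1  q2 h=19  …dddddd[d]Addddd…
k=2  q2 h=20  …dddddA[A]dddddd…
k=3  q1 h=19  …dddddd[A]Addddd…
k=4  q2 h=18  …dddddd[d]AAdddd…
k=5  q2 h=19  …dddddA[A]Addddd…
k=6  q1 h=18  …dddddd[A]AAdddd…
k=7  q2 h=17  …dddddd[d]AAAddd…
k=8  q2 h=18  …dddddA[A]AAdddd…
k=9  q1 h=17  …dddddd[A]AAAddd…
k=10  q2 h=16  …dddddd[d]AAAAdd…
k=11  q2 h=17  …dddddA[A]AAAddd…
k=12  q1 h=16  …dddddd[A]AAAAdd…
k=13  q2 h=15  …dddddd[d]AAAAAd…
k=14  q2 h=16  …dddddA[A]AAAAdd…
k=15  q1 h=15  …dddddd[A]AAAAAd…
k=16  q2 h=14  …dddddd[d]AAAAAA…
k=17  q2 h=15  …dddddA[A]AAAAAd…
k=18  q1 h=14  …dddddd[A]AAAAAA…
k=19  q2 h=13  …dddddd[d]AAAAAA…
k=20  q2 h=14  …dddddA[A]AAAAAA…
k=21  q1 h=13  …dddddd[A]AAAAAA…
k=22  q2 h=12  …dddddd[d]AAAAAA…
k=23  q2 h=13  …dddddA[A]AAAAAA…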